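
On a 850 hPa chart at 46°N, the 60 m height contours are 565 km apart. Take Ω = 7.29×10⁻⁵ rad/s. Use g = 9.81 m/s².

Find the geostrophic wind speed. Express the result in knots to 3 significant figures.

Coriolis parameter at 46°N:
f = 2Ω sin φ = 2 × 7.29×10⁻⁵ × sin 46° = 1.05×10⁻⁴ s⁻¹
Height gradient: |∂Z/∂n| = 60 m / 565000 m = 1.06×10⁻⁴
On a pressure surface, geostrophic balance gives V_g = (g/f)|∂Z/∂n|:
V_g = 9.81 × 1.06×10⁻⁴ / 1.05×10⁻⁴ = 9.93 m/s
Converting: 9.93 m/s × 1.944 = 19.3 knots

19.3 knots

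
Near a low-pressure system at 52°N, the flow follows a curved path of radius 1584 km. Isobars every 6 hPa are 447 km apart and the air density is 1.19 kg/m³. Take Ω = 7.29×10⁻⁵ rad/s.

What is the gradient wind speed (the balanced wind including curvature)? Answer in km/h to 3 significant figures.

Coriolis parameter at 52°N:
f = 2Ω sin φ = 2 × 7.29×10⁻⁵ × sin 52° = 1.15×10⁻⁴ s⁻¹
Pressure gradient: |∂P/∂n| = 600 Pa / 447000 m = 1.34×10⁻³ Pa/m
Geostrophic speed: V_g = |∂P/∂n|/(fρ) = 1.34×10⁻³/(1.15×10⁻⁴ × 1.19) = 9.82 m/s
Around a low, centrifugal force acts outward with Coriolis, so pressure-gradient force balances both:
(1/ρ)|∂P/∂n| = fV + V²/R  →  V² + fR·V − fR·V_g = 0
With fR = 1.15×10⁻⁴ × 1584×10³ m = 182 m/s:
V = [−fR + √((fR)² + 4 fR V_g)]/2 = [−182 + √(182² + 4×182×9.82)]/2 = 9.34 m/s
Subgeostrophic (V < V_g = 9.82 m/s), as expected around a low.
Converting: 9.34 m/s × 3.6 = 33.6 km/h

33.6 km/h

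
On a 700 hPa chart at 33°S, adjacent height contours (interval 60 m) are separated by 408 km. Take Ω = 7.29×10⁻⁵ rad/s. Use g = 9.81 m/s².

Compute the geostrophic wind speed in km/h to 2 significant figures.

65 km/h

Coriolis parameter at 33°S:
f = 2Ω sin φ = 2 × 7.29×10⁻⁵ × sin 33° = 7.94×10⁻⁵ s⁻¹
Height gradient: |∂Z/∂n| = 60 m / 408000 m = 1.47×10⁻⁴
On a pressure surface, geostrophic balance gives V_g = (g/f)|∂Z/∂n|:
V_g = 9.81 × 1.47×10⁻⁴ / 7.94×10⁻⁵ = 18.2 m/s
Converting: 18.2 m/s × 3.6 = 65 km/h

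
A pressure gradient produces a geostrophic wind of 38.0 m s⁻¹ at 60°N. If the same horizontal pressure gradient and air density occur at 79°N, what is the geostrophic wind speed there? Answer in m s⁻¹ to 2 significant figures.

34 m s⁻¹

With the same pressure gradient and density, V_g ∝ 1/f ∝ 1/sin φ.
V₂ = V₁ · sin φ₁ / sin φ₂ = 38.0 × sin 60° / sin 79°
V₂ = 38.0 × 0.8660/0.9816 = 34 m s⁻¹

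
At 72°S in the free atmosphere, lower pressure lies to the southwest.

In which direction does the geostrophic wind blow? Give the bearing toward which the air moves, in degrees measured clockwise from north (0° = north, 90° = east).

135°

The pressure-gradient force points toward the southwest (bearing 225°).
Geostrophic balance: in the Southern Hemisphere the Coriolis force deflects motion to the left, so the geostrophic wind blows 90° to the left of the pressure-gradient force (low pressure on the right).
Rotating 225° by 90° counterclockwise gives 135° — the wind blows toward the southeast.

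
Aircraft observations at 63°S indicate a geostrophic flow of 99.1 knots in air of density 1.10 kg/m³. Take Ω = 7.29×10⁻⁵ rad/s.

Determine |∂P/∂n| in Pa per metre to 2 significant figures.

Coriolis parameter at 63°S:
f = 2Ω sin φ = 2 × 7.29×10⁻⁵ × sin 63° = 1.30×10⁻⁴ s⁻¹
Wind speed in SI: 99.1 knots = 51.0 m/s
Geostrophic balance rearranged: |∂P/∂n| = f ρ V_g
|∂P/∂n| = 1.30×10⁻⁴ × 1.10 × 51.0 = 7.29×10⁻³ Pa/m

7.3×10⁻³ Pa/m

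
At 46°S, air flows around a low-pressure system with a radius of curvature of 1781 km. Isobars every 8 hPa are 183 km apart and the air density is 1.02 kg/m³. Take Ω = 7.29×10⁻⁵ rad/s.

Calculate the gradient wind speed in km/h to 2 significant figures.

Coriolis parameter at 46°S:
f = 2Ω sin φ = 2 × 7.29×10⁻⁵ × sin 46° = 1.05×10⁻⁴ s⁻¹
Pressure gradient: |∂P/∂n| = 800 Pa / 183000 m = 4.37×10⁻³ Pa/m
Geostrophic speed: V_g = |∂P/∂n|/(fρ) = 4.37×10⁻³/(1.05×10⁻⁴ × 1.02) = 40.9 m/s
Around a low, centrifugal force acts outward with Coriolis, so pressure-gradient force balances both:
(1/ρ)|∂P/∂n| = fV + V²/R  →  V² + fR·V − fR·V_g = 0
With fR = 1.05×10⁻⁴ × 1781×10³ m = 187 m/s:
V = [−fR + √((fR)² + 4 fR V_g)]/2 = [−187 + √(187² + 4×187×40.9)]/2 = 34.5 m/s
Subgeostrophic (V < V_g = 40.9 m/s), as expected around a low.
Converting: 34.5 m/s × 3.6 = 120 km/h

120 km/h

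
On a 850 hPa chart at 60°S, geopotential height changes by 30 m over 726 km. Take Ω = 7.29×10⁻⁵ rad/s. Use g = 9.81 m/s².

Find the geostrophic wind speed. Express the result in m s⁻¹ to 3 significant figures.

3.21 m s⁻¹

Coriolis parameter at 60°S:
f = 2Ω sin φ = 2 × 7.29×10⁻⁵ × sin 60° = 1.26×10⁻⁴ s⁻¹
Height gradient: |∂Z/∂n| = 30 m / 726000 m = 4.13×10⁻⁵
On a pressure surface, geostrophic balance gives V_g = (g/f)|∂Z/∂n|:
V_g = 9.81 × 4.13×10⁻⁵ / 1.26×10⁻⁴ = 3.21 m/s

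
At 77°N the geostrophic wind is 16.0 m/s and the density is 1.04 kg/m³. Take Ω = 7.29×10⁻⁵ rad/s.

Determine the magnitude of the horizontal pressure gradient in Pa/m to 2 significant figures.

Coriolis parameter at 77°N:
f = 2Ω sin φ = 2 × 7.29×10⁻⁵ × sin 77° = 1.42×10⁻⁴ s⁻¹
Geostrophic balance rearranged: |∂P/∂n| = f ρ V_g
|∂P/∂n| = 1.42×10⁻⁴ × 1.04 × 16.0 = 2.36×10⁻³ Pa/m

2.4×10⁻³ Pa/m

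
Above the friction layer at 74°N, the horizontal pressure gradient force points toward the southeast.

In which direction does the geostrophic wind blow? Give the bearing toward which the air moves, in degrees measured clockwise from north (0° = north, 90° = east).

The pressure-gradient force points toward the southeast (bearing 135°).
Geostrophic balance: in the Northern Hemisphere the Coriolis force deflects motion to the right, so the geostrophic wind blows 90° to the right of the pressure-gradient force (low pressure on the left).
Rotating 135° by 90° clockwise gives 225° — the wind blows toward the southwest.

225°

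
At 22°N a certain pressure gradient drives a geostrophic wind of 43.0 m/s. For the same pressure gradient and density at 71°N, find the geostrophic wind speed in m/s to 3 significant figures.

17.0 m/s

With the same pressure gradient and density, V_g ∝ 1/f ∝ 1/sin φ.
V₂ = V₁ · sin φ₁ / sin φ₂ = 43.0 × sin 22° / sin 71°
V₂ = 43.0 × 0.3746/0.9455 = 17.0 m/s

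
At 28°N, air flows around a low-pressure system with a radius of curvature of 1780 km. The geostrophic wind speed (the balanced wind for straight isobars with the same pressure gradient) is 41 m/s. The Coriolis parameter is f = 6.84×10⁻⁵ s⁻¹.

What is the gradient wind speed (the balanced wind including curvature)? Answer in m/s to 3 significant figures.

32.4 m/s

Around a low, centrifugal force acts outward with Coriolis, so pressure-gradient force balances both:
(1/ρ)|∂P/∂n| = fV + V²/R  →  V² + fR·V − fR·V_g = 0
With fR = 6.84×10⁻⁵ × 1780×10³ m = 122 m/s:
V = [−fR + √((fR)² + 4 fR V_g)]/2 = [−122 + √(122² + 4×122×41)]/2 = 32.4 m/s
Subgeostrophic (V < V_g = 41 m/s), as expected around a low.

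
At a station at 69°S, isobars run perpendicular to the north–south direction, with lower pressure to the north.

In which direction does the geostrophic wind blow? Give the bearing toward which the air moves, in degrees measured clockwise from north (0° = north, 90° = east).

The pressure-gradient force points toward the north (bearing 000°).
Geostrophic balance: in the Southern Hemisphere the Coriolis force deflects motion to the left, so the geostrophic wind blows 90° to the left of the pressure-gradient force (low pressure on the right).
Rotating 000° by 90° counterclockwise gives 270° — the wind blows toward the west.

270°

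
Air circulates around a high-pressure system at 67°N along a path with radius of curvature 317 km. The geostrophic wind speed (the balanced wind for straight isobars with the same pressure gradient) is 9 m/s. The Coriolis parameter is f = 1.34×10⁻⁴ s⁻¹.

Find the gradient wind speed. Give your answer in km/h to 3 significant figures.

46.6 km/h

Around a high, pressure-gradient force acts outward with centrifugal, so Coriolis balances both:
fV = (1/ρ)|∂P/∂n| + V²/R  →  V² − fR·V + fR·V_g = 0
With fR = 1.34×10⁻⁴ × 317×10³ m = 42.5 m/s:
V = [fR − √((fR)² − 4 fR V_g)]/2 = [42.5 − √(42.5² − 4×42.5×9)]/2 = 12.9 m/s
Supergeostrophic (V > V_g = 9 m/s), as expected around a high.
Converting: 12.9 m/s × 3.6 = 46.6 km/h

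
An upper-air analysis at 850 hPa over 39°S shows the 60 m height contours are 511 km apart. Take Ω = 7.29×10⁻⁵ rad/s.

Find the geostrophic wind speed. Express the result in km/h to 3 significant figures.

Coriolis parameter at 39°S:
f = 2Ω sin φ = 2 × 7.29×10⁻⁵ × sin 39° = 9.18×10⁻⁵ s⁻¹
Height gradient: |∂Z/∂n| = 60 m / 511000 m = 1.17×10⁻⁴
On a pressure surface, geostrophic balance gives V_g = (g/f)|∂Z/∂n|:
V_g = 9.81 × 1.17×10⁻⁴ / 9.18×10⁻⁵ = 12.6 m/s
Converting: 12.6 m/s × 3.6 = 45.2 km/h

45.2 km/h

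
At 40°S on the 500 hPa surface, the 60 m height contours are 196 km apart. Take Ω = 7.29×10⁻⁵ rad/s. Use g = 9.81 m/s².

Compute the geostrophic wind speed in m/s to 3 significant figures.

Coriolis parameter at 40°S:
f = 2Ω sin φ = 2 × 7.29×10⁻⁵ × sin 40° = 9.37×10⁻⁵ s⁻¹
Height gradient: |∂Z/∂n| = 60 m / 196000 m = 3.06×10⁻⁴
On a pressure surface, geostrophic balance gives V_g = (g/f)|∂Z/∂n|:
V_g = 9.81 × 3.06×10⁻⁴ / 9.37×10⁻⁵ = 32.0 m/s

32.0 m/s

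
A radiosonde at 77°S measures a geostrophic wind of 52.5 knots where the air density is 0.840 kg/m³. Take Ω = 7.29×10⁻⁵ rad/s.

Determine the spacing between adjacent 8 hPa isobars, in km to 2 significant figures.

250 km

Coriolis parameter at 77°S:
f = 2Ω sin φ = 2 × 7.29×10⁻⁵ × sin 77° = 1.42×10⁻⁴ s⁻¹
Wind speed in SI: 52.5 knots = 27.0 m/s
Geostrophic balance rearranged: |∂P/∂n| = f ρ V_g
|∂P/∂n| = 1.42×10⁻⁴ × 0.840 × 27.0 = 3.22×10⁻³ Pa/m
Isobar spacing: Δn = ΔP/|∂P/∂n| = 800 Pa / 3.22×10⁻³ Pa/m = 248217 m ≈ 250 km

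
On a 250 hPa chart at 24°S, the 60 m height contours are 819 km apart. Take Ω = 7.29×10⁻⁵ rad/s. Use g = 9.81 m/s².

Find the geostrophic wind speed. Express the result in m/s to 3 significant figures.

12.1 m/s

Coriolis parameter at 24°S:
f = 2Ω sin φ = 2 × 7.29×10⁻⁵ × sin 24° = 5.93×10⁻⁵ s⁻¹
Height gradient: |∂Z/∂n| = 60 m / 819000 m = 7.33×10⁻⁵
On a pressure surface, geostrophic balance gives V_g = (g/f)|∂Z/∂n|:
V_g = 9.81 × 7.33×10⁻⁵ / 5.93×10⁻⁵ = 12.1 m/s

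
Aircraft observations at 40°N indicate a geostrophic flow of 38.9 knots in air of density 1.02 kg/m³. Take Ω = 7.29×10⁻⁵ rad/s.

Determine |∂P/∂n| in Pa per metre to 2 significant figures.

1.9×10⁻³ Pa/m

Coriolis parameter at 40°N:
f = 2Ω sin φ = 2 × 7.29×10⁻⁵ × sin 40° = 9.37×10⁻⁵ s⁻¹
Wind speed in SI: 38.9 knots = 20.0 m/s
Geostrophic balance rearranged: |∂P/∂n| = f ρ V_g
|∂P/∂n| = 9.37×10⁻⁵ × 1.02 × 20.0 = 1.91×10⁻³ Pa/m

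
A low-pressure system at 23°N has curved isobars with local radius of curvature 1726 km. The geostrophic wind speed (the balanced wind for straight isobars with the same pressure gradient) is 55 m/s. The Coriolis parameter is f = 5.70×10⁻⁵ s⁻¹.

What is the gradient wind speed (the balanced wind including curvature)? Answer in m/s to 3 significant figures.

Around a low, centrifugal force acts outward with Coriolis, so pressure-gradient force balances both:
(1/ρ)|∂P/∂n| = fV + V²/R  →  V² + fR·V − fR·V_g = 0
With fR = 5.70×10⁻⁵ × 1726×10³ m = 98.4 m/s:
V = [−fR + √((fR)² + 4 fR V_g)]/2 = [−98.4 + √(98.4² + 4×98.4×55)]/2 = 39.3 m/s
Subgeostrophic (V < V_g = 55 m/s), as expected around a low.

39.3 m/s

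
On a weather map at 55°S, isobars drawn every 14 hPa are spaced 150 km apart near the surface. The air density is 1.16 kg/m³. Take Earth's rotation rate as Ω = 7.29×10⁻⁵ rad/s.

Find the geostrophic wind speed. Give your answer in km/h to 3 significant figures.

Coriolis parameter at 55°S:
f = 2Ω sin φ = 2 × 7.29×10⁻⁵ × sin 55° = 1.19×10⁻⁴ s⁻¹
Pressure gradient: |∂P/∂n| = 1400 Pa / 150000 m = 9.33×10⁻³ Pa/m
Geostrophic balance (pressure-gradient force = Coriolis force):
V_g = (1/(fρ)) |∂P/∂n| = 9.33×10⁻³ / (1.19×10⁻⁴ × 1.16) = 67.4 m/s
Converting: 67.4 m/s × 3.6 = 243 km/h

243 km/h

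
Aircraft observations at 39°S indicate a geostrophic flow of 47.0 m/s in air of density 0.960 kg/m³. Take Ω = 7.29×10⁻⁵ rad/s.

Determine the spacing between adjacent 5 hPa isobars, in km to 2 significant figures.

Coriolis parameter at 39°S:
f = 2Ω sin φ = 2 × 7.29×10⁻⁵ × sin 39° = 9.18×10⁻⁵ s⁻¹
Geostrophic balance rearranged: |∂P/∂n| = f ρ V_g
|∂P/∂n| = 9.18×10⁻⁵ × 0.960 × 47.0 = 4.14×10⁻³ Pa/m
Isobar spacing: Δn = ΔP/|∂P/∂n| = 500 Pa / 4.14×10⁻³ Pa/m = 120773 m ≈ 120 km

120 km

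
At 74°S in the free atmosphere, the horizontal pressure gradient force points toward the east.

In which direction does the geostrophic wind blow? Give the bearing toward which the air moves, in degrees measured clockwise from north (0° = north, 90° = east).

The pressure-gradient force points toward the east (bearing 090°).
Geostrophic balance: in the Southern Hemisphere the Coriolis force deflects motion to the left, so the geostrophic wind blows 90° to the left of the pressure-gradient force (low pressure on the right).
Rotating 090° by 90° counterclockwise gives 000° — the wind blows toward the north.

000°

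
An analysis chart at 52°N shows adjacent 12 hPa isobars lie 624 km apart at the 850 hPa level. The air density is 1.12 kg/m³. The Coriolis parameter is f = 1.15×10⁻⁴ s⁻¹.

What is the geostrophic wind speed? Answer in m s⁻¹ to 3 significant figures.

Pressure gradient: |∂P/∂n| = 1200 Pa / 624000 m = 1.92×10⁻³ Pa/m
Geostrophic balance (pressure-gradient force = Coriolis force):
V_g = (1/(fρ)) |∂P/∂n| = 1.92×10⁻³ / (1.15×10⁻⁴ × 1.12) = 14.9 m/s

14.9 m s⁻¹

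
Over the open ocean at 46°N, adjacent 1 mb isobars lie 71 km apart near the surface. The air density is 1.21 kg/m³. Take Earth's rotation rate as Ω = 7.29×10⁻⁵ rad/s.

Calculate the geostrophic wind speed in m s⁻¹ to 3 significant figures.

11.1 m s⁻¹

Coriolis parameter at 46°N:
f = 2Ω sin φ = 2 × 7.29×10⁻⁵ × sin 46° = 1.05×10⁻⁴ s⁻¹
Pressure gradient: |∂P/∂n| = 100 Pa / 71000 m = 1.41×10⁻³ Pa/m
Geostrophic balance (pressure-gradient force = Coriolis force):
V_g = (1/(fρ)) |∂P/∂n| = 1.41×10⁻³ / (1.05×10⁻⁴ × 1.21) = 11.1 m/s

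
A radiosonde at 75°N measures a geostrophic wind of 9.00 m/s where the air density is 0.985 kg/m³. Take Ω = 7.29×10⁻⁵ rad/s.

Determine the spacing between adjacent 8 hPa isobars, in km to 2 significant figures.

Coriolis parameter at 75°N:
f = 2Ω sin φ = 2 × 7.29×10⁻⁵ × sin 75° = 1.41×10⁻⁴ s⁻¹
Geostrophic balance rearranged: |∂P/∂n| = f ρ V_g
|∂P/∂n| = 1.41×10⁻⁴ × 0.985 × 9.00 = 1.25×10⁻³ Pa/m
Isobar spacing: Δn = ΔP/|∂P/∂n| = 800 Pa / 1.25×10⁻³ Pa/m = 640781 m ≈ 640 km

640 km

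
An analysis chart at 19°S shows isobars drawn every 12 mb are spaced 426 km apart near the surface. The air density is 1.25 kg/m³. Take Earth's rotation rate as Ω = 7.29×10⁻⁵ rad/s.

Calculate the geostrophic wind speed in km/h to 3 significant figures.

Coriolis parameter at 19°S:
f = 2Ω sin φ = 2 × 7.29×10⁻⁵ × sin 19° = 4.75×10⁻⁵ s⁻¹
Pressure gradient: |∂P/∂n| = 1200 Pa / 426000 m = 2.82×10⁻³ Pa/m
Geostrophic balance (pressure-gradient force = Coriolis force):
V_g = (1/(fρ)) |∂P/∂n| = 2.82×10⁻³ / (4.75×10⁻⁵ × 1.25) = 47.5 m/s
Converting: 47.5 m/s × 3.6 = 171 km/h

171 km/h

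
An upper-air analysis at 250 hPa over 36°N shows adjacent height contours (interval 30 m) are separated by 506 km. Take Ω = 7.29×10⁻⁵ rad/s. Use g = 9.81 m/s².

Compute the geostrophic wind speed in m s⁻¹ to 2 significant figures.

Coriolis parameter at 36°N:
f = 2Ω sin φ = 2 × 7.29×10⁻⁵ × sin 36° = 8.57×10⁻⁵ s⁻¹
Height gradient: |∂Z/∂n| = 30 m / 506000 m = 5.93×10⁻⁵
On a pressure surface, geostrophic balance gives V_g = (g/f)|∂Z/∂n|:
V_g = 9.81 × 5.93×10⁻⁵ / 8.57×10⁻⁵ = 6.79 m/s

6.8 m s⁻¹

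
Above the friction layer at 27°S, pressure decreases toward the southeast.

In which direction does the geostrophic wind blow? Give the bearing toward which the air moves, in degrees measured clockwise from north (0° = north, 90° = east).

The pressure-gradient force points toward the southeast (bearing 135°).
Geostrophic balance: in the Southern Hemisphere the Coriolis force deflects motion to the left, so the geostrophic wind blows 90° to the left of the pressure-gradient force (low pressure on the right).
Rotating 135° by 90° counterclockwise gives 045° — the wind blows toward the northeast.

045°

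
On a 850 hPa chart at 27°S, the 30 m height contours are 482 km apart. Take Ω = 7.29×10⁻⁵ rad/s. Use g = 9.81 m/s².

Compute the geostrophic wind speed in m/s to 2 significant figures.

9.2 m/s

Coriolis parameter at 27°S:
f = 2Ω sin φ = 2 × 7.29×10⁻⁵ × sin 27° = 6.62×10⁻⁵ s⁻¹
Height gradient: |∂Z/∂n| = 30 m / 482000 m = 6.22×10⁻⁵
On a pressure surface, geostrophic balance gives V_g = (g/f)|∂Z/∂n|:
V_g = 9.81 × 6.22×10⁻⁵ / 6.62×10⁻⁵ = 9.22 m/s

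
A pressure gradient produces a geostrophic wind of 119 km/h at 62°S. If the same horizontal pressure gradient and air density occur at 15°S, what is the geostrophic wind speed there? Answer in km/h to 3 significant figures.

With the same pressure gradient and density, V_g ∝ 1/f ∝ 1/sin φ.
V₂ = V₁ · sin φ₁ / sin φ₂ = 119 × sin 62° / sin 15°
V₂ = 119 × 0.8829/0.2588 = 406 km/h

406 km/h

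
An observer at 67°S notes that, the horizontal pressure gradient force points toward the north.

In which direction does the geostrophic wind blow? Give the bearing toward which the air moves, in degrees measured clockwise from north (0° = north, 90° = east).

270°

The pressure-gradient force points toward the north (bearing 000°).
Geostrophic balance: in the Southern Hemisphere the Coriolis force deflects motion to the left, so the geostrophic wind blows 90° to the left of the pressure-gradient force (low pressure on the right).
Rotating 000° by 90° counterclockwise gives 270° — the wind blows toward the west.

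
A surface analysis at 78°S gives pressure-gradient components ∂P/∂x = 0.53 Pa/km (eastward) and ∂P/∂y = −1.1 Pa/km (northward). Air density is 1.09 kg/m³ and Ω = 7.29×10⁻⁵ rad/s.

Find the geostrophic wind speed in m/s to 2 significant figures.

7.9 m/s

Coriolis parameter at 78°S:
f = 2Ω sin φ = 2 × 7.29×10⁻⁵ × sin 78° = 1.43×10⁻⁴ s⁻¹
In the Southern Hemisphere f is negative: f = −1.43×10⁻⁴ s⁻¹.
Component geostrophic relations (x east, y north):
u_g = −(1/(fρ)) ∂P/∂y,  v_g = (1/(fρ)) ∂P/∂x
u_g = −(−1.1×10⁻³)/(−1.43×10⁻⁴ × 1.09) = −7.08 m/s;  v_g = (0.53×10⁻³)/(−1.43×10⁻⁴ × 1.09) = −3.41 m/s
|V_g| = √(u_g² + v_g²) = 7.85 m/s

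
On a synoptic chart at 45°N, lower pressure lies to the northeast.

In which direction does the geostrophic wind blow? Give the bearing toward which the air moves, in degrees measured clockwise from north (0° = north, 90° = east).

The pressure-gradient force points toward the northeast (bearing 045°).
Geostrophic balance: in the Northern Hemisphere the Coriolis force deflects motion to the right, so the geostrophic wind blows 90° to the right of the pressure-gradient force (low pressure on the left).
Rotating 045° by 90° clockwise gives 135° — the wind blows toward the southeast.

135°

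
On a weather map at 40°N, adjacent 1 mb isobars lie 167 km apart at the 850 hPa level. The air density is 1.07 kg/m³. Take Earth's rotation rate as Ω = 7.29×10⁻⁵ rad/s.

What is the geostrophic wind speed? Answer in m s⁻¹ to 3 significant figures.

Coriolis parameter at 40°N:
f = 2Ω sin φ = 2 × 7.29×10⁻⁵ × sin 40° = 9.37×10⁻⁵ s⁻¹
Pressure gradient: |∂P/∂n| = 100 Pa / 167000 m = 5.99×10⁻⁴ Pa/m
Geostrophic balance (pressure-gradient force = Coriolis force):
V_g = (1/(fρ)) |∂P/∂n| = 5.99×10⁻⁴ / (9.37×10⁻⁵ × 1.07) = 5.97 m/s

5.97 m s⁻¹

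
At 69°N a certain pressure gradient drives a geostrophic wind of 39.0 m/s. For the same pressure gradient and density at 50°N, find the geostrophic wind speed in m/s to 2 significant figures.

With the same pressure gradient and density, V_g ∝ 1/f ∝ 1/sin φ.
V₂ = V₁ · sin φ₁ / sin φ₂ = 39.0 × sin 69° / sin 50°
V₂ = 39.0 × 0.9336/0.7660 = 48 m/s

48 m/s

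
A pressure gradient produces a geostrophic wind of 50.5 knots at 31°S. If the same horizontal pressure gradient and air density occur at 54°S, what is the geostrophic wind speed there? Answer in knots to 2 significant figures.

With the same pressure gradient and density, V_g ∝ 1/f ∝ 1/sin φ.
V₂ = V₁ · sin φ₁ / sin φ₂ = 50.5 × sin 31° / sin 54°
V₂ = 50.5 × 0.5150/0.8090 = 32 knots

32 knots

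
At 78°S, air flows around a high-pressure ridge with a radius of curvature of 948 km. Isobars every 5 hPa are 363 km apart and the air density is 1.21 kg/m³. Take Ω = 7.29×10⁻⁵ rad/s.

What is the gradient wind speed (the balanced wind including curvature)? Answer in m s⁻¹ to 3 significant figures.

8.52 m s⁻¹

Coriolis parameter at 78°S:
f = 2Ω sin φ = 2 × 7.29×10⁻⁵ × sin 78° = 1.43×10⁻⁴ s⁻¹
Pressure gradient: |∂P/∂n| = 500 Pa / 363000 m = 1.38×10⁻³ Pa/m
Geostrophic speed: V_g = |∂P/∂n|/(fρ) = 1.38×10⁻³/(1.43×10⁻⁴ × 1.21) = 7.98 m/s
Around a high, pressure-gradient force acts outward with centrifugal, so Coriolis balances both:
fV = (1/ρ)|∂P/∂n| + V²/R  →  V² − fR·V + fR·V_g = 0
With fR = 1.43×10⁻⁴ × 948×10³ m = 135 m/s:
V = [fR − √((fR)² − 4 fR V_g)]/2 = [135 − √(135² − 4×135×7.98)]/2 = 8.52 m/s
Supergeostrophic (V > V_g = 7.98 m/s), as expected around a high.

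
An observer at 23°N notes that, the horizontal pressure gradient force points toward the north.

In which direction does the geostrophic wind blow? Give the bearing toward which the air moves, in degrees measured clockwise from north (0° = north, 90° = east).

The pressure-gradient force points toward the north (bearing 000°).
Geostrophic balance: in the Northern Hemisphere the Coriolis force deflects motion to the right, so the geostrophic wind blows 90° to the right of the pressure-gradient force (low pressure on the left).
Rotating 000° by 90° clockwise gives 090° — the wind blows toward the east.

090°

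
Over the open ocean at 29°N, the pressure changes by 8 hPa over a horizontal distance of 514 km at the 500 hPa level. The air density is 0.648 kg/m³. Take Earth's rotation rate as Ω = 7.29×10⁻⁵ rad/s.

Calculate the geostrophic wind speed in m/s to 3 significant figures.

Coriolis parameter at 29°N:
f = 2Ω sin φ = 2 × 7.29×10⁻⁵ × sin 29° = 7.07×10⁻⁵ s⁻¹
Pressure gradient: |∂P/∂n| = 800 Pa / 514000 m = 1.56×10⁻³ Pa/m
Geostrophic balance (pressure-gradient force = Coriolis force):
V_g = (1/(fρ)) |∂P/∂n| = 1.56×10⁻³ / (7.07×10⁻⁵ × 0.648) = 34.0 m/s

34.0 m/s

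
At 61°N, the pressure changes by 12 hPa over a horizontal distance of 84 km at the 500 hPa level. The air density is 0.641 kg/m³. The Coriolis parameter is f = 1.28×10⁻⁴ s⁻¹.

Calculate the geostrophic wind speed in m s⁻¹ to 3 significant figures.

174 m s⁻¹

Pressure gradient: |∂P/∂n| = 1200 Pa / 84000 m = 1.43×10⁻² Pa/m
Geostrophic balance (pressure-gradient force = Coriolis force):
V_g = (1/(fρ)) |∂P/∂n| = 1.43×10⁻² / (1.28×10⁻⁴ × 0.641) = 174 m/s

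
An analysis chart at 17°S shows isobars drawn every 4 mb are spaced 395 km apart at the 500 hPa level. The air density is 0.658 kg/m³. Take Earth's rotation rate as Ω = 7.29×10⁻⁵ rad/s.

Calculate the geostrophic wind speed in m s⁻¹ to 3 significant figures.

Coriolis parameter at 17°S:
f = 2Ω sin φ = 2 × 7.29×10⁻⁵ × sin 17° = 4.26×10⁻⁵ s⁻¹
Pressure gradient: |∂P/∂n| = 400 Pa / 395000 m = 1.01×10⁻³ Pa/m
Geostrophic balance (pressure-gradient force = Coriolis force):
V_g = (1/(fρ)) |∂P/∂n| = 1.01×10⁻³ / (4.26×10⁻⁵ × 0.658) = 36.1 m/s

36.1 m s⁻¹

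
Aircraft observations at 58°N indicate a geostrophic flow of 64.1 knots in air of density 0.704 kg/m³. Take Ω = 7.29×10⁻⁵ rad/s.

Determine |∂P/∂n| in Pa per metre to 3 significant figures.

Coriolis parameter at 58°N:
f = 2Ω sin φ = 2 × 7.29×10⁻⁵ × sin 58° = 1.24×10⁻⁴ s⁻¹
Wind speed in SI: 64.1 knots = 33.0 m/s
Geostrophic balance rearranged: |∂P/∂n| = f ρ V_g
|∂P/∂n| = 1.24×10⁻⁴ × 0.704 × 33.0 = 2.87×10⁻³ Pa/m

2.87×10⁻³ Pa/m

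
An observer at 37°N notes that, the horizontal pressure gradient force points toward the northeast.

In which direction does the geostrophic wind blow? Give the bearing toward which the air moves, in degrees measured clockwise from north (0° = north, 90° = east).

135°

The pressure-gradient force points toward the northeast (bearing 045°).
Geostrophic balance: in the Northern Hemisphere the Coriolis force deflects motion to the right, so the geostrophic wind blows 90° to the right of the pressure-gradient force (low pressure on the left).
Rotating 045° by 90° clockwise gives 135° — the wind blows toward the southeast.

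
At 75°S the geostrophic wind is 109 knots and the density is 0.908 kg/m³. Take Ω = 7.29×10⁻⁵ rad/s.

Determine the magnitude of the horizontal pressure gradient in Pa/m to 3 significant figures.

7.17×10⁻³ Pa/m

Coriolis parameter at 75°S:
f = 2Ω sin φ = 2 × 7.29×10⁻⁵ × sin 75° = 1.41×10⁻⁴ s⁻¹
Wind speed in SI: 109 knots = 56.1 m/s
Geostrophic balance rearranged: |∂P/∂n| = f ρ V_g
|∂P/∂n| = 1.41×10⁻⁴ × 0.908 × 56.1 = 7.17×10⁻³ Pa/m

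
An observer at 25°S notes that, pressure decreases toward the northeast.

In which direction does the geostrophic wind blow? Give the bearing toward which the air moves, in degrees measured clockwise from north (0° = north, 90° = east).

The pressure-gradient force points toward the northeast (bearing 045°).
Geostrophic balance: in the Southern Hemisphere the Coriolis force deflects motion to the left, so the geostrophic wind blows 90° to the left of the pressure-gradient force (low pressure on the right).
Rotating 045° by 90° counterclockwise gives 315° — the wind blows toward the northwest.

315°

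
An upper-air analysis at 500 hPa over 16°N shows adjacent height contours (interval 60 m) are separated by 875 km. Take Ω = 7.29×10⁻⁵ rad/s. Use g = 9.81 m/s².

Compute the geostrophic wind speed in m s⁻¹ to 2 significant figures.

Coriolis parameter at 16°N:
f = 2Ω sin φ = 2 × 7.29×10⁻⁵ × sin 16° = 4.02×10⁻⁵ s⁻¹
Height gradient: |∂Z/∂n| = 60 m / 875000 m = 6.86×10⁻⁵
On a pressure surface, geostrophic balance gives V_g = (g/f)|∂Z/∂n|:
V_g = 9.81 × 6.86×10⁻⁵ / 4.02×10⁻⁵ = 16.7 m/s

17 m s⁻¹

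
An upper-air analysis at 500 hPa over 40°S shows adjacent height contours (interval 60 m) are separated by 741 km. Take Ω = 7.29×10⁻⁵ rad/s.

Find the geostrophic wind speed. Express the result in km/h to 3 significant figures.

Coriolis parameter at 40°S:
f = 2Ω sin φ = 2 × 7.29×10⁻⁵ × sin 40° = 9.37×10⁻⁵ s⁻¹
Height gradient: |∂Z/∂n| = 60 m / 741000 m = 8.10×10⁻⁵
On a pressure surface, geostrophic balance gives V_g = (g/f)|∂Z/∂n|:
V_g = 9.81 × 8.10×10⁻⁵ / 9.37×10⁻⁵ = 8.48 m/s
Converting: 8.48 m/s × 3.6 = 30.5 km/h

30.5 km/h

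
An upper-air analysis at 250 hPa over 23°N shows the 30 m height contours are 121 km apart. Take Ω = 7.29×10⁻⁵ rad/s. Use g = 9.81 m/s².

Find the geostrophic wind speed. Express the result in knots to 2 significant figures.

83 knots

Coriolis parameter at 23°N:
f = 2Ω sin φ = 2 × 7.29×10⁻⁵ × sin 23° = 5.70×10⁻⁵ s⁻¹
Height gradient: |∂Z/∂n| = 30 m / 121000 m = 2.48×10⁻⁴
On a pressure surface, geostrophic balance gives V_g = (g/f)|∂Z/∂n|:
V_g = 9.81 × 2.48×10⁻⁴ / 5.70×10⁻⁵ = 42.7 m/s
Converting: 42.7 m/s × 1.944 = 83 knots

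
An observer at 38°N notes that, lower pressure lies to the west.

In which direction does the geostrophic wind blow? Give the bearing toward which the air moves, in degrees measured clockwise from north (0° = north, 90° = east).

The pressure-gradient force points toward the west (bearing 270°).
Geostrophic balance: in the Northern Hemisphere the Coriolis force deflects motion to the right, so the geostrophic wind blows 90° to the right of the pressure-gradient force (low pressure on the left).
Rotating 270° by 90° clockwise gives 000° — the wind blows toward the north.

000°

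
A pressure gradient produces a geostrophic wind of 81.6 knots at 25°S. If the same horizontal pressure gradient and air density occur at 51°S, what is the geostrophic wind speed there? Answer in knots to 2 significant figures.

44 knots

With the same pressure gradient and density, V_g ∝ 1/f ∝ 1/sin φ.
V₂ = V₁ · sin φ₁ / sin φ₂ = 81.6 × sin 25° / sin 51°
V₂ = 81.6 × 0.4226/0.7771 = 44 knots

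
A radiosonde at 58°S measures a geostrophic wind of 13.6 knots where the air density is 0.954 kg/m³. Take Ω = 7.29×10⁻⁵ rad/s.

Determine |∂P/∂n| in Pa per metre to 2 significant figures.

Coriolis parameter at 58°S:
f = 2Ω sin φ = 2 × 7.29×10⁻⁵ × sin 58° = 1.24×10⁻⁴ s⁻¹
Wind speed in SI: 13.6 knots = 7.00 m/s
Geostrophic balance rearranged: |∂P/∂n| = f ρ V_g
|∂P/∂n| = 1.24×10⁻⁴ × 0.954 × 7.00 = 8.25×10⁻⁴ Pa/m

8.3×10⁻⁴ Pa/m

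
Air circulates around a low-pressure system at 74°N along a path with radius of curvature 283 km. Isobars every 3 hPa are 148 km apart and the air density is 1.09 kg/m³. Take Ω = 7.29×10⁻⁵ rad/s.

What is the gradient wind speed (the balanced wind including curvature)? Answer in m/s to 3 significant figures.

Coriolis parameter at 74°N:
f = 2Ω sin φ = 2 × 7.29×10⁻⁵ × sin 74° = 1.40×10⁻⁴ s⁻¹
Pressure gradient: |∂P/∂n| = 300 Pa / 148000 m = 2.03×10⁻³ Pa/m
Geostrophic speed: V_g = |∂P/∂n|/(fρ) = 2.03×10⁻³/(1.40×10⁻⁴ × 1.09) = 13.3 m/s
Around a low, centrifugal force acts outward with Coriolis, so pressure-gradient force balances both:
(1/ρ)|∂P/∂n| = fV + V²/R  →  V² + fR·V − fR·V_g = 0
With fR = 1.40×10⁻⁴ × 283×10³ m = 39.7 m/s:
V = [−fR + √((fR)² + 4 fR V_g)]/2 = [−39.7 + √(39.7² + 4×39.7×13.3)]/2 = 10.5 m/s
Subgeostrophic (V < V_g = 13.3 m/s), as expected around a low.

10.5 m/s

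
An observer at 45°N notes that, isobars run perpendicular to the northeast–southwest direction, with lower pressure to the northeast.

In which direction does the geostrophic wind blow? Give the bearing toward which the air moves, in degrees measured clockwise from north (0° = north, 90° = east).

135°

The pressure-gradient force points toward the northeast (bearing 045°).
Geostrophic balance: in the Northern Hemisphere the Coriolis force deflects motion to the right, so the geostrophic wind blows 90° to the right of the pressure-gradient force (low pressure on the left).
Rotating 045° by 90° clockwise gives 135° — the wind blows toward the southeast.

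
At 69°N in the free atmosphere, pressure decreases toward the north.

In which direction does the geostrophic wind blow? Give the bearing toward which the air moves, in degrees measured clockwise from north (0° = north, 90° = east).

090°

The pressure-gradient force points toward the north (bearing 000°).
Geostrophic balance: in the Northern Hemisphere the Coriolis force deflects motion to the right, so the geostrophic wind blows 90° to the right of the pressure-gradient force (low pressure on the left).
Rotating 000° by 90° clockwise gives 090° — the wind blows toward the east.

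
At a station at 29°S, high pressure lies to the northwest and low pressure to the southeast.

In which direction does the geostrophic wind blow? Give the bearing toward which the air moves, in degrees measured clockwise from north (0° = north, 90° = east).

The pressure-gradient force points toward the southeast (bearing 135°).
Geostrophic balance: in the Southern Hemisphere the Coriolis force deflects motion to the left, so the geostrophic wind blows 90° to the left of the pressure-gradient force (low pressure on the right).
Rotating 135° by 90° counterclockwise gives 045° — the wind blows toward the northeast.

045°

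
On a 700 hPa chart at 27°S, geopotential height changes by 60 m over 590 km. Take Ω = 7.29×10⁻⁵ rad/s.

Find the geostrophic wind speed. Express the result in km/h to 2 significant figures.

Coriolis parameter at 27°S:
f = 2Ω sin φ = 2 × 7.29×10⁻⁵ × sin 27° = 6.62×10⁻⁵ s⁻¹
Height gradient: |∂Z/∂n| = 60 m / 590000 m = 1.02×10⁻⁴
On a pressure surface, geostrophic balance gives V_g = (g/f)|∂Z/∂n|:
V_g = 9.81 × 1.02×10⁻⁴ / 6.62×10⁻⁵ = 15.1 m/s
Converting: 15.1 m/s × 3.6 = 54 km/h

54 km/h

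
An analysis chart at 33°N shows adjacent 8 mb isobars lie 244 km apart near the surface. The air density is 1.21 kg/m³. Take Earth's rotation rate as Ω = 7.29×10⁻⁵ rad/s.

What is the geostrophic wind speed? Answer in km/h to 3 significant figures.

Coriolis parameter at 33°N:
f = 2Ω sin φ = 2 × 7.29×10⁻⁵ × sin 33° = 7.94×10⁻⁵ s⁻¹
Pressure gradient: |∂P/∂n| = 800 Pa / 244000 m = 3.28×10⁻³ Pa/m
Geostrophic balance (pressure-gradient force = Coriolis force):
V_g = (1/(fρ)) |∂P/∂n| = 3.28×10⁻³ / (7.94×10⁻⁵ × 1.21) = 34.1 m/s
Converting: 34.1 m/s × 3.6 = 123 km/h

123 km/h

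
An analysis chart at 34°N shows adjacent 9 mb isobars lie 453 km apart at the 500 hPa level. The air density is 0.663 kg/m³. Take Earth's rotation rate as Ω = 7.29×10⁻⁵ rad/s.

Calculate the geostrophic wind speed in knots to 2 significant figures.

Coriolis parameter at 34°N:
f = 2Ω sin φ = 2 × 7.29×10⁻⁵ × sin 34° = 8.15×10⁻⁵ s⁻¹
Pressure gradient: |∂P/∂n| = 900 Pa / 453000 m = 1.99×10⁻³ Pa/m
Geostrophic balance (pressure-gradient force = Coriolis force):
V_g = (1/(fρ)) |∂P/∂n| = 1.99×10⁻³ / (8.15×10⁻⁵ × 0.663) = 36.8 m/s
Converting: 36.8 m/s × 1.944 = 71 knots

71 knots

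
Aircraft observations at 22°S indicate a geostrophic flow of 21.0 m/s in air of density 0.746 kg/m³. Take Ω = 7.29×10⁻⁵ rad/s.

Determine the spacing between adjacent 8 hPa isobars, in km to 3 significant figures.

Coriolis parameter at 22°S:
f = 2Ω sin φ = 2 × 7.29×10⁻⁵ × sin 22° = 5.46×10⁻⁵ s⁻¹
Geostrophic balance rearranged: |∂P/∂n| = f ρ V_g
|∂P/∂n| = 5.46×10⁻⁵ × 0.746 × 21.0 = 8.56×10⁻⁴ Pa/m
Isobar spacing: Δn = ΔP/|∂P/∂n| = 800 Pa / 8.56×10⁻⁴ Pa/m = 934973 m ≈ 935 km

935 km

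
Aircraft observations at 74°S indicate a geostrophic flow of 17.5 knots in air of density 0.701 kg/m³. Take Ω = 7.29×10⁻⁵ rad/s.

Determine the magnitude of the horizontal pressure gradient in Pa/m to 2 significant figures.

Coriolis parameter at 74°S:
f = 2Ω sin φ = 2 × 7.29×10⁻⁵ × sin 74° = 1.40×10⁻⁴ s⁻¹
Wind speed in SI: 17.5 knots = 9.00 m/s
Geostrophic balance rearranged: |∂P/∂n| = f ρ V_g
|∂P/∂n| = 1.40×10⁻⁴ × 0.701 × 9.00 = 8.84×10⁻⁴ Pa/m

8.8×10⁻⁴ Pa/m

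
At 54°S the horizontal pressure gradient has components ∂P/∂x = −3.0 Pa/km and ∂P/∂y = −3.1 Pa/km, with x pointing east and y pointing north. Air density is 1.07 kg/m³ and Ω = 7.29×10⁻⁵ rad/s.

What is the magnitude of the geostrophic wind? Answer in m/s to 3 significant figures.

Coriolis parameter at 54°S:
f = 2Ω sin φ = 2 × 7.29×10⁻⁵ × sin 54° = 1.18×10⁻⁴ s⁻¹
In the Southern Hemisphere f is negative: f = −1.18×10⁻⁴ s⁻¹.
Component geostrophic relations (x east, y north):
u_g = −(1/(fρ)) ∂P/∂y,  v_g = (1/(fρ)) ∂P/∂x
u_g = −(−3.1×10⁻³)/(−1.18×10⁻⁴ × 1.07) = −24.6 m/s;  v_g = (−3.0×10⁻³)/(−1.18×10⁻⁴ × 1.07) = 23.8 m/s
|V_g| = √(u_g² + v_g²) = 34.2 m/s

34.2 m/s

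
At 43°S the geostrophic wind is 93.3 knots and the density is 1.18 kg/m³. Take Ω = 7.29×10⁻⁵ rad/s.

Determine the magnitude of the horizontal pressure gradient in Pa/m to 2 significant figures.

Coriolis parameter at 43°S:
f = 2Ω sin φ = 2 × 7.29×10⁻⁵ × sin 43° = 9.94×10⁻⁵ s⁻¹
Wind speed in SI: 93.3 knots = 48.0 m/s
Geostrophic balance rearranged: |∂P/∂n| = f ρ V_g
|∂P/∂n| = 9.94×10⁻⁵ × 1.18 × 48.0 = 5.63×10⁻³ Pa/m

5.6×10⁻³ Pa/m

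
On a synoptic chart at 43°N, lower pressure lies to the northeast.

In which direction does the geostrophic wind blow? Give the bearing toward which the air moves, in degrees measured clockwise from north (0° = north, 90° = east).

135°

The pressure-gradient force points toward the northeast (bearing 045°).
Geostrophic balance: in the Northern Hemisphere the Coriolis force deflects motion to the right, so the geostrophic wind blows 90° to the right of the pressure-gradient force (low pressure on the left).
Rotating 045° by 90° clockwise gives 135° — the wind blows toward the southeast.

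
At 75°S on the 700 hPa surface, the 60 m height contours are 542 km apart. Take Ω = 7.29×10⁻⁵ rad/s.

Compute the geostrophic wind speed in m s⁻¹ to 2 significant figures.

Coriolis parameter at 75°S:
f = 2Ω sin φ = 2 × 7.29×10⁻⁵ × sin 75° = 1.41×10⁻⁴ s⁻¹
Height gradient: |∂Z/∂n| = 60 m / 542000 m = 1.11×10⁻⁴
On a pressure surface, geostrophic balance gives V_g = (g/f)|∂Z/∂n|:
V_g = 9.81 × 1.11×10⁻⁴ / 1.41×10⁻⁴ = 7.71 m/s

7.7 m s⁻¹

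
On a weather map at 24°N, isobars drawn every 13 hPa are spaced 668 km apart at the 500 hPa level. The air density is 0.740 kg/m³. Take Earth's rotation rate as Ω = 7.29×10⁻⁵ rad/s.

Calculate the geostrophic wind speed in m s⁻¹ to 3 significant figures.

44.3 m s⁻¹

Coriolis parameter at 24°N:
f = 2Ω sin φ = 2 × 7.29×10⁻⁵ × sin 24° = 5.93×10⁻⁵ s⁻¹
Pressure gradient: |∂P/∂n| = 1300 Pa / 668000 m = 1.95×10⁻³ Pa/m
Geostrophic balance (pressure-gradient force = Coriolis force):
V_g = (1/(fρ)) |∂P/∂n| = 1.95×10⁻³ / (5.93×10⁻⁵ × 0.740) = 44.3 m/s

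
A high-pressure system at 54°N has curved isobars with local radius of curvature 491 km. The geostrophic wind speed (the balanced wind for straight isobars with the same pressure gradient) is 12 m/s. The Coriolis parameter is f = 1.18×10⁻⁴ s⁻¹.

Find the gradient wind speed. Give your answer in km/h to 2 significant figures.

Around a high, pressure-gradient force acts outward with centrifugal, so Coriolis balances both:
fV = (1/ρ)|∂P/∂n| + V²/R  →  V² − fR·V + fR·V_g = 0
With fR = 1.18×10⁻⁴ × 491×10³ m = 57.9 m/s:
V = [fR − √((fR)² − 4 fR V_g)]/2 = [57.9 − √(57.9² − 4×57.9×12)]/2 = 17 m/s
Supergeostrophic (V > V_g = 12 m/s), as expected around a high.
Converting: 17 m/s × 3.6 = 61 km/h

61 km/h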